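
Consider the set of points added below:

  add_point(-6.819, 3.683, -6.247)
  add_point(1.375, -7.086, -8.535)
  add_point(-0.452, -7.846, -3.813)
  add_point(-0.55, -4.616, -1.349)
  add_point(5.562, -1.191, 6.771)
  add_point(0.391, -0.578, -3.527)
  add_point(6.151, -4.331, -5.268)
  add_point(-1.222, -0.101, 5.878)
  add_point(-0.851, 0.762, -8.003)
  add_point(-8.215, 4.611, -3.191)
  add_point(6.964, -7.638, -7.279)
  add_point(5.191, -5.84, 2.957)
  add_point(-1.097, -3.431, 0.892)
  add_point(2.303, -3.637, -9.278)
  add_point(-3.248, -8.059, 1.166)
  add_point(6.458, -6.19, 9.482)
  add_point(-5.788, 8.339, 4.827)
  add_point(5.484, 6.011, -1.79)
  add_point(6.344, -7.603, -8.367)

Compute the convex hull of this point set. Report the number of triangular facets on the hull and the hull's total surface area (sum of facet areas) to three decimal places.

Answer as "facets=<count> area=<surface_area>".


facets=24 area=838.139

14 of the 19 inputs are extreme points: [0, 1, 2, 4, 7, 8, 9, 10, 13, 14, 15, 16, 17, 18].

Area of each hull facet:
  f1: (p15, p14, p10) → 84.3345
  f2: (p17, p15, p10) → 110.9850
  f3: (p16, p14, p9) → 65.5114
  f4: (p2, p14, p10) → 13.6266
  f5: (p2, p1, p14) → 2.6264
  f6: (p4, p17, p15) → 12.5895
  f7: (p4, p16, p15) → 29.2644
  f8: (p4, p16, p17) → 71.6602
  f9: (p7, p15, p14) → 48.7889
  f10: (p7, p16, p14) → 37.2424
  f11: (p7, p16, p15) → 22.4578
  f12: (p18, p2, p10) → 5.1127
  f13: (p18, p2, p1) → 12.1725
  f14: (p18, p13, p1) → 9.0171
  f15: (p18, p17, p10) → 8.9741
  f16: (p18, p13, p17) → 34.9742
  f17: (p0, p16, p9) → 10.2171
  f18: (p0, p16, p17) → 71.3594
  f19: (p0, p13, p1) → 20.8070
  f20: (p0, p14, p9) → 24.7575
  f21: (p0, p1, p14) → 69.7657
  f22: (p8, p13, p17) → 28.1298
  f23: (p8, p0, p17) → 34.9515
  f24: (p8, p0, p13) → 8.8129
Σ area = 838.139

Check V−E+F: 14 − 36 + 24 = 2.


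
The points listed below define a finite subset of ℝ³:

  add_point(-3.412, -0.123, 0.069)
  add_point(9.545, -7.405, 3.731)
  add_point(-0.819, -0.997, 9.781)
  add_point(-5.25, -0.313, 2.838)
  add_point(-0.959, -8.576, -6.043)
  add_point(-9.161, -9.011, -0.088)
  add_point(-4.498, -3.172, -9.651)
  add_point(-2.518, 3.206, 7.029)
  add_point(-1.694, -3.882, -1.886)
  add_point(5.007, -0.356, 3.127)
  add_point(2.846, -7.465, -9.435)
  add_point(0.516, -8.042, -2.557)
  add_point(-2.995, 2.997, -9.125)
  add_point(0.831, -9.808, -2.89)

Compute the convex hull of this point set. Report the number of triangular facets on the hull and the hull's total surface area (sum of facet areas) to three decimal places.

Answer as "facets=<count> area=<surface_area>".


Points on the hull: [1, 2, 3, 4, 5, 6, 7, 9, 10, 12, 13] (11 of 14).

Facet areas (half cross-product norm):
  f1: (p2, p1, p5) → 102.6967
  f2: (p2, p7, p5) → 40.1383
  f3: (p12, p6, p5) → 33.6706
  f4: (p12, p10, p6) → 26.0012
  f5: (p12, p10, p1) → 86.8430
  f6: (p13, p1, p5) → 47.8643
  f7: (p13, p10, p1) → 39.2782
  f8: (p4, p6, p5) → 37.4422
  f9: (p4, p10, p6) → 19.1523
  f10: (p4, p13, p5) → 19.2858
  f11: (p4, p13, p10) → 9.6374
  f12: (p3, p7, p5) → 14.6175
  f13: (p3, p12, p5) → 62.9108
  f14: (p3, p12, p7) → 35.0325
  f15: (p9, p12, p1) → 53.3548
  f16: (p9, p12, p7) → 67.9355
  f17: (p9, p2, p1) → 36.1747
  f18: (p9, p2, p7) → 22.8478
Σ area = 754.884

Euler: V−E+F = 11−27+18 = 2.

facets=18 area=754.884


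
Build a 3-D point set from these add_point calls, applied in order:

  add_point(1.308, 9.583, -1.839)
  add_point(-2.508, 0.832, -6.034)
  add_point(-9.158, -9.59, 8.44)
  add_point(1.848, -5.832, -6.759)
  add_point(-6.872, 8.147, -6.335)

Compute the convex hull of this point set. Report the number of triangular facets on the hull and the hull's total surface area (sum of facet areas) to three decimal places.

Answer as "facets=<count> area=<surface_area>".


4 of the 5 inputs are extreme points: [0, 2, 3, 4].

Area of each hull facet:
  f1: (p0, p3, p2) → 154.5038
  f2: (p4, p3, p2) → 155.7243
  f3: (p4, p0, p2) → 108.9717
  f4: (p4, p0, p3) → 73.8088
Σ area = 493.009

Euler: V−E+F = 4−6+4 = 2.

facets=4 area=493.009


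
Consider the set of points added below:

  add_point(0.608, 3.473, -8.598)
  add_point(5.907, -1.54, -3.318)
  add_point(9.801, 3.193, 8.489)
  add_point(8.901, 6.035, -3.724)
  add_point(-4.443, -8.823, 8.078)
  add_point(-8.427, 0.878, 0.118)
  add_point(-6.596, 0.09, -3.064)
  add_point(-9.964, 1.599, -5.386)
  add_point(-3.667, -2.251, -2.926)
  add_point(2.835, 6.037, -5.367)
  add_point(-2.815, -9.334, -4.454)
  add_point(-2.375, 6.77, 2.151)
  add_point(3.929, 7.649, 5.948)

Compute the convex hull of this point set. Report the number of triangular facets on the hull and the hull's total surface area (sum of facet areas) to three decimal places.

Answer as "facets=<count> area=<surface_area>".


facets=18 area=910.203

Points on the hull: [0, 1, 2, 3, 4, 5, 7, 9, 10, 11, 12] (11 of 13).

Facet areas (half cross-product norm):
  f1: (p0, p10, p7) → 68.6049
  f2: (p4, p10, p7) → 82.7708
  f3: (p4, p10, p2) → 117.7249
  f4: (p12, p4, p2) → 70.9796
  f5: (p1, p10, p2) → 65.8421
  f6: (p1, p0, p10) → 52.5031
  f7: (p3, p12, p2) → 42.4522
  f8: (p3, p1, p2) → 49.8633
  f9: (p3, p1, p0) → 34.6589
  f10: (p5, p4, p7) → 25.0494
  f11: (p9, p3, p0) → 11.3351
  f12: (p9, p3, p12) → 33.8020
  f13: (p9, p0, p7) → 24.6818
  f14: (p11, p12, p4) → 62.2544
  f15: (p11, p5, p4) → 56.5658
  f16: (p11, p5, p7) → 23.6651
  f17: (p11, p9, p7) → 53.4946
  f18: (p11, p9, p12) → 33.9554
Σ area = 910.203

Euler characteristic 11−27+18 = 2 ✓


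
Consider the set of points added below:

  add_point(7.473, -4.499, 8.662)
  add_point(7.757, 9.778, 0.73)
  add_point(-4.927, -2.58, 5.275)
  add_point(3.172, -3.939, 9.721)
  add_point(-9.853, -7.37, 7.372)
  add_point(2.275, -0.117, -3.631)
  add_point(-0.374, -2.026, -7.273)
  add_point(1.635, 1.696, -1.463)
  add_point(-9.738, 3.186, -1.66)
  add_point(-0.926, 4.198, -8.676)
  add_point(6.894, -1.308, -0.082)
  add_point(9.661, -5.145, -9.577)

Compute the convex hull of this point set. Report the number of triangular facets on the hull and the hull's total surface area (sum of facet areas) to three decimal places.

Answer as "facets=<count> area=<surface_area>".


Extreme-point indices: [0, 1, 3, 4, 6, 8, 9, 11] — 8 of 12 on the boundary.

Area of each hull facet:
  f1: (p3, p1, p4) → 108.2562
  f2: (p8, p1, p4) → 128.5179
  f3: (p0, p11, p4) → 161.7206
  f4: (p0, p3, p4) → 16.2992
  f5: (p0, p1, p11) → 133.8260
  f6: (p0, p3, p1) → 36.4563
  f7: (p9, p1, p11) → 97.5405
  f8: (p9, p8, p1) → 78.5485
  f9: (p6, p9, p11) → 32.6911
  f10: (p6, p9, p8) → 35.7706
  f11: (p6, p11, p4) → 80.5288
  f12: (p6, p8, p4) → 84.0221
Σ area = 994.178

Euler: V−E+F = 8−18+12 = 2.

facets=12 area=994.178


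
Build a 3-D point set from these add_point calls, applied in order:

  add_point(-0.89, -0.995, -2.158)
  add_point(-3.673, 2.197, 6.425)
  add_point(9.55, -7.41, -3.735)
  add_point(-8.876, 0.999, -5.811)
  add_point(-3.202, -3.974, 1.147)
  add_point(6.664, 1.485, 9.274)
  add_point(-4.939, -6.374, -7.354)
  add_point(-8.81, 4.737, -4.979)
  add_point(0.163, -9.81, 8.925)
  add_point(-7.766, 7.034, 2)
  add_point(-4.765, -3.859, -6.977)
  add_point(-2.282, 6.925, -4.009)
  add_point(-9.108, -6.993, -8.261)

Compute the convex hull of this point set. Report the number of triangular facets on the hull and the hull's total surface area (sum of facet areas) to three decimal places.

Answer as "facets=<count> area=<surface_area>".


Points on the hull: [1, 2, 3, 5, 6, 7, 8, 9, 10, 11, 12] (11 of 13).

Area of each hull facet:
  f1: (p8, p2, p12) → 141.4864
  f2: (p8, p9, p12) → 154.9098
  f3: (p5, p8, p2) → 95.1156
  f4: (p11, p5, p2) → 126.2016
  f5: (p11, p5, p9) → 67.1301
  f6: (p1, p8, p9) → 25.8135
  f7: (p1, p5, p9) → 29.5446
  f8: (p1, p5, p8) → 63.2620
  f9: (p10, p11, p12) → 20.2480
  f10: (p10, p11, p2) → 86.4397
  f11: (p7, p11, p12) → 39.4601
  f12: (p7, p11, p9) → 24.0625
  f13: (p6, p2, p12) → 6.9004
  f14: (p6, p10, p12) → 5.3358
  f15: (p6, p10, p2) → 19.0689
  f16: (p3, p9, p12) → 24.1153
  f17: (p3, p7, p12) → 1.2659
  f18: (p3, p7, p9) → 12.2345
Σ area = 942.595

Euler characteristic 11−27+18 = 2 ✓

facets=18 area=942.595


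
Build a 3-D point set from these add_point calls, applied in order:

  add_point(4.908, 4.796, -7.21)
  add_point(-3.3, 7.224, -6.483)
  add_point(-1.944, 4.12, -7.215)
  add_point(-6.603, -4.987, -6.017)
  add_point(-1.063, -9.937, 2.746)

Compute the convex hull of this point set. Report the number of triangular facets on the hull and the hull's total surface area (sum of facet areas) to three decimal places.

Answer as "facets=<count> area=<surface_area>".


Extreme-point indices: [0, 1, 2, 3, 4] — 5 of 5 on the boundary.

Per-facet area ½‖(b−a)×(c−a)‖:
  f1: (p4, p0, p3) → 87.0116
  f2: (p1, p4, p3) → 68.9409
  f3: (p1, p4, p0) → 79.9132
  f4: (p2, p0, p3) → 29.9135
  f5: (p2, p1, p3) → 14.4035
  f6: (p2, p1, p0) → 11.3759
Σ area = 291.559

Check V−E+F: 5 − 9 + 6 = 2.

facets=6 area=291.559


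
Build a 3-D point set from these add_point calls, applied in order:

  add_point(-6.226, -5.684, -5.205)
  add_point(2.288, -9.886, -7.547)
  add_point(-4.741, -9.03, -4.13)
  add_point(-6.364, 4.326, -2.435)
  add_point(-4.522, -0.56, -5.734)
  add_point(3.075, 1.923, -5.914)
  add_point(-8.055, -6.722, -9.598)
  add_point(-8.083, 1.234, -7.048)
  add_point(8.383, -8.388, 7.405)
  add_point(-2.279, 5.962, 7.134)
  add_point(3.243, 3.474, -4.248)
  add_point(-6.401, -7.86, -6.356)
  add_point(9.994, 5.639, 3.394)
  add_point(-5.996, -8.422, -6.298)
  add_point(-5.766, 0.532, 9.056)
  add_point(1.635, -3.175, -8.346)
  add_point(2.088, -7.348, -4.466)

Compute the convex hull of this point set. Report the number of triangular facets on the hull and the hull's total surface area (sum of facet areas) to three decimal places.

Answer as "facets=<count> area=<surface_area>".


Extreme-point indices: [1, 2, 3, 5, 6, 7, 8, 9, 10, 11, 12, 13, 14, 15] — 14 of 17 on the boundary.

Facet areas (half cross-product norm):
  f1: (p8, p1, p12) → 118.1122
  f2: (p9, p8, p12) → 92.9682
  f3: (p9, p8, p14) → 56.5482
  f4: (p6, p14, p7) → 65.6831
  f5: (p10, p5, p7) → 12.5936
  f6: (p10, p5, p12) → 8.2069
  f7: (p15, p1, p12) → 52.8996
  f8: (p15, p5, p12) → 24.4067
  f9: (p15, p6, p1) → 34.3135
  f10: (p15, p5, p7) → 30.7860
  f11: (p15, p6, p7) → 40.5336
  f12: (p3, p14, p7) → 28.1570
  f13: (p3, p9, p14) → 35.3797
  f14: (p3, p10, p7) → 28.3914
  f15: (p3, p9, p12) → 67.2331
  f16: (p3, p10, p12) → 44.8571
  f17: (p2, p8, p1) → 63.5686
  f18: (p2, p8, p14) → 122.9460
  f19: (p13, p6, p1) → 16.3204
  f20: (p13, p2, p1) → 10.0874
  f21: (p11, p2, p14) → 23.1697
  f22: (p11, p13, p2) → 0.7515
  f23: (p11, p6, p14) → 26.2894
  f24: (p11, p13, p6) → 1.0937
Σ area = 1005.296

Euler: V−E+F = 14−36+24 = 2.

facets=24 area=1005.296


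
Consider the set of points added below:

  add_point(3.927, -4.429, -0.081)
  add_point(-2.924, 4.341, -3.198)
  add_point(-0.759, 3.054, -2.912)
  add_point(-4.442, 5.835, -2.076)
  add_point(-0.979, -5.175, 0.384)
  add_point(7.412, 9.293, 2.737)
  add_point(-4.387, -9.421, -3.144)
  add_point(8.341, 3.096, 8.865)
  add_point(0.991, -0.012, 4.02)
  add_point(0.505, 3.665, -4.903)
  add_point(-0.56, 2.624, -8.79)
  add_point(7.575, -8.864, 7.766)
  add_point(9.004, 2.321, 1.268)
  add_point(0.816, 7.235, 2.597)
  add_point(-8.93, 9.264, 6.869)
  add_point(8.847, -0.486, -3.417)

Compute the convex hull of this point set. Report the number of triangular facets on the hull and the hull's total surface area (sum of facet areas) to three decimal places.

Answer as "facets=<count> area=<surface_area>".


Points on the hull: [3, 5, 6, 7, 10, 11, 12, 14, 15] (9 of 16).

Facet areas (half cross-product norm):
  f1: (p11, p6, p14) → 172.5425
  f2: (p15, p10, p6) → 76.3695
  f3: (p15, p11, p6) → 101.5312
  f4: (p15, p11, p12) → 35.5487
  f5: (p15, p5, p12) → 15.0385
  f6: (p15, p5, p10) → 65.3890
  f7: (p3, p5, p14) → 70.0955
  f8: (p3, p5, p10) → 55.6070
  f9: (p3, p6, p14) → 74.6948
  f10: (p3, p10, p6) → 57.6665
  f11: (p7, p11, p12) → 45.3239
  f12: (p7, p5, p12) → 26.5578
  f13: (p7, p11, p14) → 107.1048
  f14: (p7, p5, p14) → 73.6890
Σ area = 977.159

Check V−E+F: 9 − 21 + 14 = 2.

facets=14 area=977.159


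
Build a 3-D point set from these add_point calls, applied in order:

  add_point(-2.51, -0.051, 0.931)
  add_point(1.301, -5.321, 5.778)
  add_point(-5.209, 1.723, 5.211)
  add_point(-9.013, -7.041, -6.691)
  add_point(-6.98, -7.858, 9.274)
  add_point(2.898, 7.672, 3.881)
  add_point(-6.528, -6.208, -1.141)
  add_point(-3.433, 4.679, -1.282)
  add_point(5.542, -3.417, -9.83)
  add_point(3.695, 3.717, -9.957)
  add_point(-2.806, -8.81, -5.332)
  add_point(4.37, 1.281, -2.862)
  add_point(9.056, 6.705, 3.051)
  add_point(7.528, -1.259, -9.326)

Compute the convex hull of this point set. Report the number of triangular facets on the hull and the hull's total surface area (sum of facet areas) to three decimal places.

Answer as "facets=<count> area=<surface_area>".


facets=18 area=910.298

Extreme-point indices: [1, 2, 3, 4, 5, 7, 8, 9, 10, 12, 13] — 11 of 14 on the boundary.

Facet areas (half cross-product norm):
  f1: (p4, p10, p3) → 50.0453
  f2: (p7, p9, p3) → 78.6972
  f3: (p1, p4, p12) → 43.7044
  f4: (p1, p4, p10) → 57.6293
  f5: (p13, p9, p12) → 44.8644
  f6: (p13, p1, p12) → 101.2476
  f7: (p5, p4, p12) → 54.8120
  f8: (p5, p9, p12) → 44.1797
  f9: (p5, p7, p9) → 49.0055
  f10: (p8, p1, p10) → 67.3337
  f11: (p8, p13, p1) → 24.1185
  f12: (p8, p10, p3) → 31.1020
  f13: (p8, p9, p3) → 56.4716
  f14: (p8, p13, p9) → 9.2871
  f15: (p2, p5, p4) → 37.3275
  f16: (p2, p5, p7) → 31.2692
  f17: (p2, p4, p3) → 77.7256
  f18: (p2, p7, p3) → 51.4775
Σ area = 910.298

Euler: V−E+F = 11−27+18 = 2.


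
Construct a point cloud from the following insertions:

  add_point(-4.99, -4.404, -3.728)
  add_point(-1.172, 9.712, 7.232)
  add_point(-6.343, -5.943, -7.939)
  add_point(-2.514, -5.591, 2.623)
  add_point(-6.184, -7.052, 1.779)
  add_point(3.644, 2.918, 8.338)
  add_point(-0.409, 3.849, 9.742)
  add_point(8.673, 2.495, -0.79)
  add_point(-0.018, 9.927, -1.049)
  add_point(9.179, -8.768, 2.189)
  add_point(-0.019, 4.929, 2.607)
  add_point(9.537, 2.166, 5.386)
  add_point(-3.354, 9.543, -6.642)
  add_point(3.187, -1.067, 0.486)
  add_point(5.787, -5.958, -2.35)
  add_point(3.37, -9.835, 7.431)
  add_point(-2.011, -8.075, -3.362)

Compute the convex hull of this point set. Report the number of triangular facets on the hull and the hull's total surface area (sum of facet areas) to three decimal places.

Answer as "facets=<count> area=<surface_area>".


Points on the hull: [1, 2, 4, 5, 6, 7, 8, 9, 11, 12, 14, 15, 16] (13 of 17).

Area of each hull facet:
  f1: (p7, p8, p11) → 35.2448
  f2: (p1, p8, p11) → 53.7747
  f3: (p4, p15, p6) → 76.4162
  f4: (p4, p1, p6) → 42.8162
  f5: (p5, p15, p11) → 42.0812
  f6: (p5, p15, p6) → 27.4118
  f7: (p5, p1, p11) → 23.4110
  f8: (p5, p1, p6) → 13.8703
  f9: (p12, p7, p8) → 34.6662
  f10: (p12, p1, p8) → 17.1807
  f11: (p12, p4, p2) → 77.3762
  f12: (p12, p4, p1) → 120.6921
  f13: (p16, p4, p2) → 22.2271
  f14: (p16, p4, p15) → 37.7249
  f15: (p9, p15, p11) → 44.9771
  f16: (p9, p7, p11) → 34.6231
  f17: (p9, p16, p15) → 46.1617
  f18: (p9, p16, p2) → 17.6647
  f19: (p14, p9, p2) → 26.0100
  f20: (p14, p9, p7) → 28.4676
  f21: (p14, p12, p2) → 103.4385
  f22: (p14, p12, p7) → 68.0887
Σ area = 994.325

Euler characteristic 13−33+22 = 2 ✓

facets=22 area=994.325


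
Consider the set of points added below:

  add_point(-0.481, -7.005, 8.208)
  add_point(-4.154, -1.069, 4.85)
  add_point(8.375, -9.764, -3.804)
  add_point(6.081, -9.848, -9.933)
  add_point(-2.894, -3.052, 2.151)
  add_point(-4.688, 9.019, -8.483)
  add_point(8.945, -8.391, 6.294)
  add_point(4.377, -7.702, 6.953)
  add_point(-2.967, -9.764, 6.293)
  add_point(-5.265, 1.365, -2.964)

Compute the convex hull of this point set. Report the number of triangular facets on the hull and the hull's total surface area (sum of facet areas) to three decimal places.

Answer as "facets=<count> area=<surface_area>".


facets=12 area=736.772

8 of the 10 inputs are extreme points: [0, 1, 2, 3, 5, 6, 8, 9].

Triangle areas on the boundary:
  f1: (p3, p5, p9) → 79.7146
  f2: (p1, p5, p9) → 24.3004
  f3: (p1, p5, p6) → 115.7321
  f4: (p2, p5, p6) → 118.2977
  f5: (p2, p3, p5) → 70.8915
  f6: (p8, p2, p6) → 61.0402
  f7: (p8, p2, p3) → 46.3432
  f8: (p8, p3, p9) → 120.0445
  f9: (p8, p1, p9) → 32.6190
  f10: (p0, p1, p6) → 32.9385
  f11: (p0, p8, p6) → 18.6719
  f12: (p0, p8, p1) → 16.1784
Σ area = 736.772

Euler characteristic 8−18+12 = 2 ✓


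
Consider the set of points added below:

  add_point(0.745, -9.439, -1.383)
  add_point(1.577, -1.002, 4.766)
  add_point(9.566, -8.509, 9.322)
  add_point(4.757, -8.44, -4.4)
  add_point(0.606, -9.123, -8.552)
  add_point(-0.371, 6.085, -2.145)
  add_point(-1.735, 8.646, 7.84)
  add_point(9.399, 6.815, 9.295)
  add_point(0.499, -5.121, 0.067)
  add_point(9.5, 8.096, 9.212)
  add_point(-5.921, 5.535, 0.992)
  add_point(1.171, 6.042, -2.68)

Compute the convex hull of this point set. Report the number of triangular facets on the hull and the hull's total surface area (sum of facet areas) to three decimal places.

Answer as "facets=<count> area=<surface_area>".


10 of the 12 inputs are extreme points: [0, 2, 3, 4, 5, 6, 7, 9, 10, 11].

Area of each hull facet:
  f1: (p0, p2, p10) → 114.7122
  f2: (p4, p0, p10) → 59.1625
  f3: (p4, p0, p2) → 31.3151
  f4: (p6, p2, p10) → 88.6215
  f5: (p11, p6, p9) → 62.8098
  f6: (p3, p4, p2) → 19.1998
  f7: (p3, p9, p2) → 120.7165
  f8: (p3, p11, p4) → 44.3710
  f9: (p3, p11, p9) → 109.6374
  f10: (p7, p9, p2) → 1.0764
  f11: (p7, p6, p2) → 85.8793
  f12: (p7, p6, p9) → 7.2940
  f13: (p5, p4, p10) → 52.1910
  f14: (p5, p11, p4) → 13.2033
  f15: (p5, p6, p10) → 27.4861
  f16: (p5, p11, p6) → 7.6017
Σ area = 845.278

Check V−E+F: 10 − 24 + 16 = 2.

facets=16 area=845.278


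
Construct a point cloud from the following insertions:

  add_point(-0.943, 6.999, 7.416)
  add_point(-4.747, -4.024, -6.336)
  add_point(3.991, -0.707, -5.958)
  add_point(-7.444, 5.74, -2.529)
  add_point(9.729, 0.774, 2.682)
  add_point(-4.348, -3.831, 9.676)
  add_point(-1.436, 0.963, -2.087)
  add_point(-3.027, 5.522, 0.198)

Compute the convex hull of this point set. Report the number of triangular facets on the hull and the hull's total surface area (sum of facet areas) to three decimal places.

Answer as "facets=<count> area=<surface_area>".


Points on the hull: [0, 1, 2, 3, 4, 5, 7] (7 of 8).

Area of each hull facet:
  f1: (p5, p1, p3) → 80.9803
  f2: (p5, p1, p4) → 120.1144
  f3: (p0, p5, p3) → 68.8305
  f4: (p0, p5, p4) → 75.8948
  f5: (p2, p1, p3) → 50.3513
  f6: (p2, p1, p4) → 39.3814
  f7: (p7, p0, p3) → 13.8424
  f8: (p7, p0, p4) → 49.5381
  f9: (p7, p2, p3) → 28.0957
  f10: (p7, p2, p4) → 57.7382
Σ area = 584.767

Euler: V−E+F = 7−15+10 = 2.

facets=10 area=584.767


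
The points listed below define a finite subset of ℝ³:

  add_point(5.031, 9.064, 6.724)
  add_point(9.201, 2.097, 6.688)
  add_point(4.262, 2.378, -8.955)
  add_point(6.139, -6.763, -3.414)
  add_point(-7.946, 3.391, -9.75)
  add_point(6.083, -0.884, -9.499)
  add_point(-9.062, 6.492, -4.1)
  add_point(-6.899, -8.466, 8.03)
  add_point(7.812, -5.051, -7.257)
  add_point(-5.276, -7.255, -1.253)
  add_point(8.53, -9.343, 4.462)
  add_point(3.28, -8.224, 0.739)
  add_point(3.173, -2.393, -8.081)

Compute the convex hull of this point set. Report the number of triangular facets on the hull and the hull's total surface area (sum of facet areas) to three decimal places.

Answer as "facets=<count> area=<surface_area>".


facets=20 area=1113.341

Points on the hull: [0, 1, 2, 3, 4, 5, 6, 7, 8, 9, 10, 11] (12 of 13).

Facet areas (half cross-product norm):
  f1: (p10, p7, p1) → 92.4978
  f2: (p0, p7, p6) → 162.6885
  f3: (p0, p7, p1) → 78.2998
  f4: (p0, p5, p1) → 67.8820
  f5: (p8, p10, p1) → 72.0917
  f6: (p8, p5, p1) → 39.5794
  f7: (p2, p0, p6) → 116.9962
  f8: (p2, p0, p5) → 28.7743
  f9: (p9, p10, p7) → 69.7288
  f10: (p3, p8, p10) → 12.0795
  f11: (p3, p9, p8) → 22.2146
  f12: (p4, p8, p5) → 30.1785
  f13: (p4, p9, p8) → 99.1474
  f14: (p4, p2, p6) → 39.6757
  f15: (p4, p2, p5) → 19.4784
  f16: (p4, p7, p6) → 62.6067
  f17: (p4, p9, p7) → 49.3651
  f18: (p11, p9, p10) → 10.9524
  f19: (p11, p3, p10) → 17.1143
  f20: (p11, p3, p9) → 21.9898
Σ area = 1113.341

Euler: V−E+F = 12−30+20 = 2.


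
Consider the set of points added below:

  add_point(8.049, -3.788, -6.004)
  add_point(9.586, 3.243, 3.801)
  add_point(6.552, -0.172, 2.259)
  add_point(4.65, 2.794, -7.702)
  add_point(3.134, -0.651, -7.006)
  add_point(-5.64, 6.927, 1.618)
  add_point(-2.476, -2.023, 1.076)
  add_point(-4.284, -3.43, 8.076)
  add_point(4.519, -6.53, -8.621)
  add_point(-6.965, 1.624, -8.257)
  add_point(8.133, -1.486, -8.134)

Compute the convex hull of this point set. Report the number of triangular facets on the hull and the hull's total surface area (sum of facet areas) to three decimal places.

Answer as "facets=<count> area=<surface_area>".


Hull vertices (9/11): indices [0, 1, 2, 3, 5, 7, 8, 9, 10].

Triangle areas on the boundary:
  f1: (p7, p8, p9) → 117.3541
  f2: (p5, p7, p9) → 69.0997
  f3: (p5, p7, p1) → 90.0195
  f4: (p3, p5, p9) → 64.5503
  f5: (p3, p5, p1) → 85.9116
  f6: (p2, p7, p1) → 25.1765
  f7: (p10, p3, p1) → 34.2792
  f8: (p10, p8, p9) → 43.8462
  f9: (p10, p3, p9) → 27.1334
  f10: (p0, p10, p1) → 18.9424
  f11: (p0, p10, p8) → 8.1087
  f12: (p0, p2, p1) → 19.4994
  f13: (p0, p7, p8) → 48.3996
  f14: (p0, p2, p7) → 51.9000
Σ area = 704.221

Euler characteristic 9−21+14 = 2 ✓

facets=14 area=704.221


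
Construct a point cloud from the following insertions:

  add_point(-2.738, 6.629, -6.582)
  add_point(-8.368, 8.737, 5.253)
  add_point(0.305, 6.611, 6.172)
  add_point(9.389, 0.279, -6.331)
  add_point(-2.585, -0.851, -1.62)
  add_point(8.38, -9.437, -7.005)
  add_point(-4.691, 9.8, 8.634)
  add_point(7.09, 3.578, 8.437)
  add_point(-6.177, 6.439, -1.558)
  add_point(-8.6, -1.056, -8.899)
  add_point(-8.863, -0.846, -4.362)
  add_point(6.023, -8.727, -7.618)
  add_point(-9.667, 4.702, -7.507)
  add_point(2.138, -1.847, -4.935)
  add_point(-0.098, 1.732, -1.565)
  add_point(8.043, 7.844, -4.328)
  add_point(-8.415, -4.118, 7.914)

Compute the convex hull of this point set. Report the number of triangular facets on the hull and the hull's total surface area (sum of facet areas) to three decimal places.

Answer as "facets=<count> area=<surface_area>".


facets=20 area=1204.556

Points on the hull: [0, 1, 3, 5, 6, 7, 9, 10, 11, 12, 15, 16] (12 of 17).

Facet areas (half cross-product norm):
  f1: (p7, p5, p3) → 72.2572
  f2: (p7, p15, p3) → 53.5013
  f3: (p7, p15, p6) → 89.6638
  f4: (p7, p16, p5) → 169.5795
  f5: (p7, p16, p6) → 93.6868
  f6: (p1, p16, p12) → 87.7959
  f7: (p1, p16, p6) → 33.4339
  f8: (p11, p5, p3) → 12.2485
  f9: (p11, p9, p3) → 79.8121
  f10: (p11, p16, p5) → 23.7636
  f11: (p11, p9, p16) → 139.5047
  f12: (p10, p16, p12) → 29.2164
  f13: (p10, p9, p12) → 13.1241
  f14: (p10, p9, p16) → 9.1081
  f15: (p0, p15, p3) → 43.9927
  f16: (p0, p9, p12) → 21.6801
  f17: (p0, p9, p3) → 67.0732
  f18: (p0, p1, p12) → 46.6073
  f19: (p0, p15, p6) → 86.3701
  f20: (p0, p1, p6) → 32.1372
Σ area = 1204.556

Euler: V−E+F = 12−30+20 = 2.


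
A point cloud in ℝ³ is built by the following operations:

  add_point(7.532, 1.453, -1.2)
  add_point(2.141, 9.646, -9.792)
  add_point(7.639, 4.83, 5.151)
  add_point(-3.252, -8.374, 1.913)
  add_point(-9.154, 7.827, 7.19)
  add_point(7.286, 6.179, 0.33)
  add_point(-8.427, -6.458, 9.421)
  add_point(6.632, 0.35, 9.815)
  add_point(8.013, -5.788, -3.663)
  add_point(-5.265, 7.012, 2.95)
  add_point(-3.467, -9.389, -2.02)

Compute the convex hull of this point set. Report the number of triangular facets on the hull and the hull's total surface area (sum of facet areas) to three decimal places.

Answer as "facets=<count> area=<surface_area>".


Points on the hull: [1, 2, 3, 4, 5, 6, 7, 8, 10] (9 of 11).

Area of each hull facet:
  f1: (p1, p10, p4) → 185.4390
  f2: (p1, p10, p8) → 106.9415
  f3: (p3, p10, p8) → 24.6959
  f4: (p3, p7, p8) → 87.7964
  f5: (p5, p1, p8) → 74.9722
  f6: (p5, p1, p4) → 105.6817
  f7: (p6, p7, p4) → 111.7726
  f8: (p6, p3, p7) → 70.5184
  f9: (p6, p10, p4) → 92.1814
  f10: (p6, p3, p10) → 11.3431
  f11: (p2, p7, p8) → 45.0734
  f12: (p2, p5, p8) → 31.6768
  f13: (p2, p7, p4) → 55.8443
  f14: (p2, p5, p4) → 43.1092
Σ area = 1047.046

Euler characteristic 9−21+14 = 2 ✓

facets=14 area=1047.046


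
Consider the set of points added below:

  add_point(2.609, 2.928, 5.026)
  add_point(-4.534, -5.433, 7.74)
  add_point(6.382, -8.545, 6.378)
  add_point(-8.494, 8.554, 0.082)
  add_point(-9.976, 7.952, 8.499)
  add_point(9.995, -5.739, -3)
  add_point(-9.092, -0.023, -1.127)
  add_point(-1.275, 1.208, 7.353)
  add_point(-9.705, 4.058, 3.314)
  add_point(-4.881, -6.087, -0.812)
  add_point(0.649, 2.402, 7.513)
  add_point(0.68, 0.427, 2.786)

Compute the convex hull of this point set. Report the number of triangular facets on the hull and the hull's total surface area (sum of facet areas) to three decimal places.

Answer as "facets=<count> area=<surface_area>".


Hull vertices (10/12): indices [0, 1, 2, 3, 4, 5, 6, 8, 9, 10].

Per-facet area ½‖(b−a)×(c−a)‖:
  f1: (p9, p2, p5) → 68.8592
  f2: (p0, p2, p5) → 61.4492
  f3: (p0, p3, p4) → 55.5694
  f4: (p0, p3, p5) → 81.4199
  f5: (p1, p9, p2) → 48.8175
  f6: (p6, p1, p9) → 31.7153
  f7: (p6, p3, p5) → 84.5589
  f8: (p6, p9, p5) → 46.8251
  f9: (p10, p0, p4) → 16.4020
  f10: (p10, p0, p2) → 19.4791
  f11: (p10, p1, p4) → 56.2024
  f12: (p10, p1, p2) → 51.1968
  f13: (p8, p3, p4) → 18.3917
  f14: (p8, p6, p3) → 17.1038
  f15: (p8, p1, p4) → 37.1084
  f16: (p8, p6, p1) → 33.6097
Σ area = 728.708

Euler: V−E+F = 10−24+16 = 2.

facets=16 area=728.708


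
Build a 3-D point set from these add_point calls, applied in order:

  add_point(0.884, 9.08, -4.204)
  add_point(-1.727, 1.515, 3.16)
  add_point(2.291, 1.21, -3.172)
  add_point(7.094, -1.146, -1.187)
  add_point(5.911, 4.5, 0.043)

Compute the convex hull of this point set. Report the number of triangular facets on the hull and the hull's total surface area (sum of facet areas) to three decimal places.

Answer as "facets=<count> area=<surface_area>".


facets=6 area=149.871

5 of the 5 inputs are extreme points: [0, 1, 2, 3, 4].

Triangle areas on the boundary:
  f1: (p2, p3, p1) → 21.0871
  f2: (p2, p0, p1) → 30.2416
  f3: (p2, p0, p3) → 18.4924
  f4: (p4, p3, p1) → 25.7959
  f5: (p4, p0, p1) → 34.6975
  f6: (p4, p0, p3) → 19.5565
Σ area = 149.871

Euler characteristic 5−9+6 = 2 ✓


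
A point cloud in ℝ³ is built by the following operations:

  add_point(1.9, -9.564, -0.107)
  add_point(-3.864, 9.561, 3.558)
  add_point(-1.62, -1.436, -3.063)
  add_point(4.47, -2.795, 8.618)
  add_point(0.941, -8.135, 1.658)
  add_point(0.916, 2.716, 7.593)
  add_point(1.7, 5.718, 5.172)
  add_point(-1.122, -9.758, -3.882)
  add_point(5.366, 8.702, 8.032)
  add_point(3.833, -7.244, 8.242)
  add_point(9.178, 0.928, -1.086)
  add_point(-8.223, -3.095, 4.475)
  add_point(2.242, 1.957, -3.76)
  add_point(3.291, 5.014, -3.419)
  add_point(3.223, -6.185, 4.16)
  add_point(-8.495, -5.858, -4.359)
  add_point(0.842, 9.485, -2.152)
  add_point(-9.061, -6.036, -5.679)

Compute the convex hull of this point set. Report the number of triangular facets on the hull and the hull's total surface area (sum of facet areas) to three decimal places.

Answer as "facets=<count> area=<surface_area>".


Hull vertices (13/18): indices [0, 1, 3, 5, 7, 8, 9, 10, 11, 12, 13, 16, 17].

Triangle areas on the boundary:
  f1: (p8, p3, p10) → 60.3742
  f2: (p16, p1, p17) → 68.1957
  f3: (p16, p8, p10) → 61.0259
  f4: (p16, p8, p1) → 37.0098
  f5: (p11, p1, p17) → 69.3678
  f6: (p13, p16, p17) → 42.5299
  f7: (p13, p16, p10) → 13.0697
  f8: (p7, p0, p10) → 29.2736
  f9: (p7, p11, p17) → 46.9418
  f10: (p9, p3, p10) → 24.4693
  f11: (p9, p0, p10) → 54.8037
  f12: (p9, p11, p3) → 29.6125
  f13: (p9, p7, p0) → 10.2055
  f14: (p9, p7, p11) → 74.8613
  f15: (p5, p8, p1) → 33.4615
  f16: (p5, p11, p1) → 51.5969
  f17: (p5, p8, p3) → 23.3435
  f18: (p5, p11, p3) → 37.3558
  f19: (p12, p13, p10) → 11.9310
  f20: (p12, p7, p10) → 45.3667
  f21: (p12, p13, p17) → 13.2103
  f22: (p12, p7, p17) → 53.9075
Σ area = 891.914

Euler characteristic 13−33+22 = 2 ✓

facets=22 area=891.914


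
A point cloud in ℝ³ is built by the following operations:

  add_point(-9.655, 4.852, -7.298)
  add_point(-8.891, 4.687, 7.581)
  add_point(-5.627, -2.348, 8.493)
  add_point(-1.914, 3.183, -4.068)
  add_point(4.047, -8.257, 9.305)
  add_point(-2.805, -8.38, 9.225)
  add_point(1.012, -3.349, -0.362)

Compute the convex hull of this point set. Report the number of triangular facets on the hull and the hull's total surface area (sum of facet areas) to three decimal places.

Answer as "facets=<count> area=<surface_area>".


7 of the 7 inputs are extreme points: [0, 1, 2, 3, 4, 5, 6].

Triangle areas on the boundary:
  f1: (p3, p1, p0) → 57.6502
  f2: (p3, p1, p4) → 117.2923
  f3: (p6, p5, p0) → 80.1649
  f4: (p6, p5, p4) → 37.1285
  f5: (p6, p3, p0) → 25.8805
  f6: (p6, p3, p4) → 24.1928
  f7: (p2, p5, p0) → 49.6087
  f8: (p2, p1, p0) → 57.5323
  f9: (p2, p5, p4) → 20.9783
  f10: (p2, p1, p4) → 24.5799
Σ area = 495.008

Check V−E+F: 7 − 15 + 10 = 2.

facets=10 area=495.008


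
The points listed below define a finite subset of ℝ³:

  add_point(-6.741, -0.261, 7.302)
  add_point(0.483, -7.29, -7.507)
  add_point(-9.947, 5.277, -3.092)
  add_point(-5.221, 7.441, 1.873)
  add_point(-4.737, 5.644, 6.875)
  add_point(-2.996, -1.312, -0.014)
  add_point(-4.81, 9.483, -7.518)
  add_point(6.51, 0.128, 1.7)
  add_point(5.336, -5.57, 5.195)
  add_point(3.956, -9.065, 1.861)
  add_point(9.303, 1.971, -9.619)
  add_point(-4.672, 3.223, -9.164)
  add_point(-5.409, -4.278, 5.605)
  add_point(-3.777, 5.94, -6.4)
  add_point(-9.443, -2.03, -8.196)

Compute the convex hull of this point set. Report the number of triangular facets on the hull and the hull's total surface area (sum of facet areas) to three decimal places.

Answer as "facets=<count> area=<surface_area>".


facets=22 area=975.220

Points on the hull: [0, 1, 2, 3, 4, 6, 7, 8, 9, 10, 11, 12, 14] (13 of 15).

Per-facet area ½‖(b−a)×(c−a)‖:
  f1: (p14, p0, p2) → 54.2061
  f2: (p4, p0, p2) → 34.9176
  f3: (p11, p14, p10) → 40.1365
  f4: (p1, p9, p10) → 65.7076
  f5: (p1, p14, p10) → 70.5078
  f6: (p12, p14, p0) → 32.8708
  f7: (p12, p1, p9) → 56.5655
  f8: (p12, p1, p14) → 75.9287
  f9: (p6, p11, p10) → 45.1388
  f10: (p6, p14, p2) → 35.5083
  f11: (p6, p11, p14) → 17.4047
  f12: (p7, p4, p10) → 69.3202
  f13: (p3, p4, p10) → 47.3607
  f14: (p3, p6, p10) → 77.3883
  f15: (p3, p4, p2) → 15.2637
  f16: (p3, p6, p2) → 28.1054
  f17: (p8, p4, p0) → 41.6343
  f18: (p8, p7, p4) → 45.9929
  f19: (p8, p12, p9) → 26.8321
  f20: (p8, p12, p0) → 22.5310
  f21: (p8, p9, p10) → 42.0171
  f22: (p8, p7, p10) → 29.8824
Σ area = 975.220

Check V−E+F: 13 − 33 + 22 = 2.


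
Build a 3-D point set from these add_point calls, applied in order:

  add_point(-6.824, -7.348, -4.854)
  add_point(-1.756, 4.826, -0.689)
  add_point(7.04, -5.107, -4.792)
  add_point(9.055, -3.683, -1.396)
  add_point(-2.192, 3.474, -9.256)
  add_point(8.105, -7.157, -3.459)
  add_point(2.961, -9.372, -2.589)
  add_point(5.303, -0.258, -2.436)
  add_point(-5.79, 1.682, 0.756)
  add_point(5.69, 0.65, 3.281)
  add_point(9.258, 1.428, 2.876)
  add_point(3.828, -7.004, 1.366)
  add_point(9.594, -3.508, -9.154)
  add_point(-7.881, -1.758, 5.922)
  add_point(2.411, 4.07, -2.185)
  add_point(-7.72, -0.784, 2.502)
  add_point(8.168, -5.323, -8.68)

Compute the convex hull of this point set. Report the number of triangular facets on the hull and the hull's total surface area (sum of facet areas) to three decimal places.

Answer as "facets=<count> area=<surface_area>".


Extreme-point indices: [0, 1, 3, 4, 5, 6, 8, 10, 11, 12, 13, 14, 15, 16] — 14 of 17 on the boundary.

Per-facet area ½‖(b−a)×(c−a)‖:
  f1: (p10, p1, p13) → 66.4638
  f2: (p8, p1, p13) → 11.1563
  f3: (p8, p4, p1) → 22.8555
  f4: (p14, p4, p12) → 52.0682
  f5: (p14, p10, p12) → 53.3220
  f6: (p14, p4, p1) → 18.5526
  f7: (p14, p10, p1) → 16.4031
  f8: (p16, p4, p12) → 16.0102
  f9: (p16, p0, p4) → 81.7820
  f10: (p15, p0, p4) → 59.7670
  f11: (p15, p8, p4) → 12.8865
  f12: (p15, p0, p13) → 14.8680
  f13: (p15, p8, p13) → 4.6763
  f14: (p5, p16, p12) → 5.8163
  f15: (p3, p10, p12) → 20.3377
  f16: (p3, p5, p12) → 14.3250
  f17: (p11, p10, p13) → 68.7628
  f18: (p11, p3, p10) → 22.3787
  f19: (p11, p3, p5) → 12.9937
  f20: (p6, p0, p13) → 62.4092
  f21: (p6, p11, p13) → 30.2773
  f22: (p6, p11, p5) → 12.9182
  f23: (p6, p16, p0) → 43.6548
  f24: (p6, p5, p16) → 15.0343
Σ area = 739.719

Euler characteristic 14−36+24 = 2 ✓

facets=24 area=739.719


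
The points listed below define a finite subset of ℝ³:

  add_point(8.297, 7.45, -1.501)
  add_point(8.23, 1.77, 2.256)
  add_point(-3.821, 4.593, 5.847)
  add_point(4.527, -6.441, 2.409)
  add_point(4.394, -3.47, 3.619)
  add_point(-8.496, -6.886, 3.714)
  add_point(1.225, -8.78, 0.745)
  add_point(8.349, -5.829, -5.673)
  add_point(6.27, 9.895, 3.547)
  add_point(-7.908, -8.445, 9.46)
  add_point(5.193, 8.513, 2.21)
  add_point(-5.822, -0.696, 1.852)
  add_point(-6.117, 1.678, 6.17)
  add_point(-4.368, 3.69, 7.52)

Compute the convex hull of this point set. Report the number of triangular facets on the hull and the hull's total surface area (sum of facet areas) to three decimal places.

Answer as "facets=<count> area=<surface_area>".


facets=24 area=727.543

14 of the 14 inputs are extreme points: [0, 1, 2, 3, 4, 5, 6, 7, 8, 9, 10, 11, 12, 13].

Area of each hull facet:
  f1: (p13, p9, p8) → 56.6301
  f2: (p11, p7, p5) → 58.0551
  f3: (p6, p7, p5) → 31.2939
  f4: (p6, p9, p5) → 30.6424
  f5: (p0, p11, p7) → 105.9753
  f6: (p2, p13, p8) → 9.0671
  f7: (p1, p9, p8) → 83.7152
  f8: (p1, p0, p7) → 36.7979
  f9: (p1, p0, p8) → 20.1406
  f10: (p12, p2, p13) → 2.9445
  f11: (p12, p2, p11) → 8.8679
  f12: (p12, p11, p5) → 17.0147
  f13: (p12, p9, p5) → 27.5632
  f14: (p12, p13, p9) → 13.0110
  f15: (p10, p0, p11) → 33.6474
  f16: (p10, p2, p11) → 34.1986
  f17: (p10, p0, p8) → 5.2357
  f18: (p10, p2, p8) → 10.3470
  f19: (p3, p6, p9) → 26.6067
  f20: (p3, p6, p7) → 19.6013
  f21: (p3, p1, p7) → 39.0518
  f22: (p4, p1, p9) → 25.7811
  f23: (p4, p3, p9) → 23.0761
  f24: (p4, p3, p1) → 8.2780
Σ area = 727.543

Euler: V−E+F = 14−36+24 = 2.


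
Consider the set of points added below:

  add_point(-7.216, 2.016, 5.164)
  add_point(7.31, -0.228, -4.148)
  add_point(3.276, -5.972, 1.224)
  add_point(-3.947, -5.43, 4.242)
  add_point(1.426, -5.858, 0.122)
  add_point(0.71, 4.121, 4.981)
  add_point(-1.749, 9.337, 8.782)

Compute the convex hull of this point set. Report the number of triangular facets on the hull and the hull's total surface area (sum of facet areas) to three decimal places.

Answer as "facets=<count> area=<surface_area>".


facets=8 area=355.802

Hull vertices (6/7): indices [0, 1, 2, 3, 4, 6].

Triangle areas on the boundary:
  f1: (p6, p1, p0) → 84.2322
  f2: (p2, p6, p1) → 77.4805
  f3: (p4, p1, p0) → 56.8321
  f4: (p4, p2, p1) → 9.5195
  f5: (p3, p4, p0) → 24.9005
  f6: (p3, p4, p2) → 6.7885
  f7: (p3, p6, p0) → 34.8942
  f8: (p3, p2, p6) → 61.1549
Σ area = 355.802

Euler: V−E+F = 6−12+8 = 2.


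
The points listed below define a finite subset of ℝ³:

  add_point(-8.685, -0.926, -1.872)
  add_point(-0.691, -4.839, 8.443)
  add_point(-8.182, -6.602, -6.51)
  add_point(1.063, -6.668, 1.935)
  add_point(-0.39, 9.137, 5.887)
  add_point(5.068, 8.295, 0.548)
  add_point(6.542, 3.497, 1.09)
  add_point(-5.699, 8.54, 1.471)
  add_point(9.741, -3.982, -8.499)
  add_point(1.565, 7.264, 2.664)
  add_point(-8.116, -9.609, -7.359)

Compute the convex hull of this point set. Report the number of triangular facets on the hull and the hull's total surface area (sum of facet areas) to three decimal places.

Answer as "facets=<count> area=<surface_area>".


Points on the hull: [0, 1, 2, 3, 4, 5, 6, 7, 8, 10] (10 of 11).

Per-facet area ½‖(b−a)×(c−a)‖:
  f1: (p10, p1, p0) → 69.4912
  f2: (p7, p1, p0) → 70.5464
  f3: (p7, p1, p4) → 49.2457
  f4: (p6, p1, p8) → 81.8974
  f5: (p6, p1, p4) → 64.4559
  f6: (p3, p1, p8) → 28.3635
  f7: (p3, p10, p8) → 92.4989
  f8: (p3, p10, p1) → 39.5857
  f9: (p2, p10, p8) → 28.3645
  f10: (p2, p7, p8) → 153.8395
  f11: (p2, p10, p0) → 4.5995
  f12: (p2, p7, p0) → 18.2616
  f13: (p5, p7, p4) → 26.5082
  f14: (p5, p6, p4) → 18.8372
  f15: (p5, p7, p8) → 80.5013
  f16: (p5, p6, p8) → 26.3470
Σ area = 853.344

Euler characteristic 10−24+16 = 2 ✓

facets=16 area=853.344


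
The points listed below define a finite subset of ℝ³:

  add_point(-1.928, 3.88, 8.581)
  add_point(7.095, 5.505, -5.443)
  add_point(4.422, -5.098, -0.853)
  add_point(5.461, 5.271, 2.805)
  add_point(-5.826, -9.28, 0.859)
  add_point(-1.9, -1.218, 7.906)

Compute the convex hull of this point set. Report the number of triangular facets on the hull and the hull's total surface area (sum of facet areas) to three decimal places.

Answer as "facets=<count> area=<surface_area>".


Extreme-point indices: [0, 1, 2, 3, 4, 5] — 6 of 6 on the boundary.

Triangle areas on the boundary:
  f1: (p0, p1, p4) → 129.3700
  f2: (p2, p1, p4) → 53.1664
  f3: (p3, p0, p1) → 26.2472
  f4: (p3, p2, p1) → 44.5867
  f5: (p5, p0, p4) → 18.3510
  f6: (p5, p2, p4) → 55.8714
  f7: (p5, p3, p0) → 24.3333
  f8: (p5, p3, p2) → 54.2045
Σ area = 406.131

Euler characteristic 6−12+8 = 2 ✓

facets=8 area=406.131


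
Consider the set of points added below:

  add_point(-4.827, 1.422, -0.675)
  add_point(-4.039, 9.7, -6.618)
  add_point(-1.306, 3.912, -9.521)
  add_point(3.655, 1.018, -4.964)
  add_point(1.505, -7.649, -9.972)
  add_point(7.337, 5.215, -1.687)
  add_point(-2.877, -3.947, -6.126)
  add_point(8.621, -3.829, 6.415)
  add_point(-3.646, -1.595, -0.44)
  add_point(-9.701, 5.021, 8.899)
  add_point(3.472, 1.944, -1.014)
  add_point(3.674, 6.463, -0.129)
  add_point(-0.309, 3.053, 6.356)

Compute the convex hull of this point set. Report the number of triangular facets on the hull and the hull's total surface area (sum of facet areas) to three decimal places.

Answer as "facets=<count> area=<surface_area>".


facets=16 area=822.805

Hull vertices (10/13): indices [1, 2, 4, 5, 6, 7, 8, 9, 11, 12].

Facet areas (half cross-product norm):
  f1: (p11, p1, p9) → 83.4029
  f2: (p8, p7, p9) → 91.2633
  f3: (p8, p4, p7) → 88.1169
  f4: (p6, p1, p9) → 113.0780
  f5: (p6, p8, p9) → 16.3647
  f6: (p6, p8, p4) → 13.0567
  f7: (p12, p7, p9) → 27.6872
  f8: (p12, p11, p9) → 34.0114
  f9: (p5, p4, p7) → 97.7673
  f10: (p5, p12, p7) → 57.9802
  f11: (p5, p12, p11) → 14.0766
  f12: (p5, p11, p1) → 19.0940
  f13: (p2, p5, p1) → 41.1131
  f14: (p2, p5, p4) → 69.8179
  f15: (p2, p6, p1) → 26.2686
  f16: (p2, p6, p4) → 29.7059
Σ area = 822.805

Euler: V−E+F = 10−24+16 = 2.


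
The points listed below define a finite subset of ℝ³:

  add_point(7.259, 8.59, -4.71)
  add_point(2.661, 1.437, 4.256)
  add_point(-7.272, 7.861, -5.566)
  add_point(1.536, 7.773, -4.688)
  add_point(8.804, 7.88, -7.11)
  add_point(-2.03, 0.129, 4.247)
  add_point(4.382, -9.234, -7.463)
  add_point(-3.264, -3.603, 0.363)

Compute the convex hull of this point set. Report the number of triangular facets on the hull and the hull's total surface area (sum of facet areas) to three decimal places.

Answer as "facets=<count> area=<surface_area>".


facets=10 area=577.747

7 of the 8 inputs are extreme points: [0, 1, 2, 4, 5, 6, 7].

Facet areas (half cross-product norm):
  f1: (p6, p4, p2) → 138.2952
  f2: (p1, p6, p4) → 108.7999
  f3: (p7, p6, p2) → 79.4879
  f4: (p0, p4, p2) → 18.9899
  f5: (p0, p1, p2) → 84.1033
  f6: (p0, p1, p4) → 13.8446
  f7: (p5, p1, p6) → 38.7042
  f8: (p5, p7, p6) → 26.7472
  f9: (p5, p1, p2) → 32.1760
  f10: (p5, p7, p2) → 36.5985
Σ area = 577.747

Euler: V−E+F = 7−15+10 = 2.
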